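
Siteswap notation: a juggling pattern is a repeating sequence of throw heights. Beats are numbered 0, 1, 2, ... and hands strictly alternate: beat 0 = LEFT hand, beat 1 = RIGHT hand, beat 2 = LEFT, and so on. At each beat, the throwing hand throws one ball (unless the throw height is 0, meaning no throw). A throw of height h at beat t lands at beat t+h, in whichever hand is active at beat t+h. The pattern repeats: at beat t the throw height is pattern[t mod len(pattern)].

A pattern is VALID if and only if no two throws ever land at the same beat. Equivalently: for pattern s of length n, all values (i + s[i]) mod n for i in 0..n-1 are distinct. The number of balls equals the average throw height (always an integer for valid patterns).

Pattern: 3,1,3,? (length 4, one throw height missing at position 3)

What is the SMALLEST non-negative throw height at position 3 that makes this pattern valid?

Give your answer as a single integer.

Answer: 1

Derivation:
i=0: (0 + 3) mod 4 = 3
i=1: (1 + 1) mod 4 = 2
i=2: (2 + 3) mod 4 = 1
i=3: s[i]=? (unknown)
Known residues: [1, 2, 3]; need a permutation of 0..3, so missing residue r = 0
Need (3 + s) mod 4 = 0; smallest s = (0 - 3) mod 4 = 1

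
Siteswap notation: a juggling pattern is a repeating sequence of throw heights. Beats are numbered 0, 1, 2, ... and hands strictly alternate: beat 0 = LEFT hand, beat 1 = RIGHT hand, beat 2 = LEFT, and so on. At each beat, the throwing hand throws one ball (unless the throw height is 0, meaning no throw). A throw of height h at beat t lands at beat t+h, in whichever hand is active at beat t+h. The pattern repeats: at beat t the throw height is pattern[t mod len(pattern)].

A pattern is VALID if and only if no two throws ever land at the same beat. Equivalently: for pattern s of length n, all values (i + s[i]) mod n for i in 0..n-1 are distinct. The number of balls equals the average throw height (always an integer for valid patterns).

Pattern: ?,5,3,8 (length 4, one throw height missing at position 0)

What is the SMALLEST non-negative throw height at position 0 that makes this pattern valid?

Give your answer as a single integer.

Answer: 0

Derivation:
i=0: s[i]=? (unknown)
i=1: (1 + 5) mod 4 = 2
i=2: (2 + 3) mod 4 = 1
i=3: (3 + 8) mod 4 = 3
Known residues: [1, 2, 3]; need a permutation of 0..3, so missing residue r = 0
Need (0 + s) mod 4 = 0; smallest s = (0 - 0) mod 4 = 0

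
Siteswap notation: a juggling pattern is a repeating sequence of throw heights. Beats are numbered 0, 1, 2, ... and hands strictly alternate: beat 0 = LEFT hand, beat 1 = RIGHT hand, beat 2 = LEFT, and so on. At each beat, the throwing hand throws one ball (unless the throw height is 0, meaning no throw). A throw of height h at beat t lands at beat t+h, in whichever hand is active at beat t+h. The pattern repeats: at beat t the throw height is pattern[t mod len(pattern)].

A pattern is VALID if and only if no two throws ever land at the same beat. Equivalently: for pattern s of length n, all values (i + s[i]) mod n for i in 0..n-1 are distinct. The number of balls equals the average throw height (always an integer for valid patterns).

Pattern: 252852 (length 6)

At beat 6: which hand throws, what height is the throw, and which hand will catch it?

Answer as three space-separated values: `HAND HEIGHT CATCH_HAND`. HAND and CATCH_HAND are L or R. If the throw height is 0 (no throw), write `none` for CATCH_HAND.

Beat 6: 6 mod 2 = 0, so hand = L
Throw height = pattern[6 mod 6] = pattern[0] = 2
Lands at beat 6+2=8, 8 mod 2 = 0, so catch hand = L

Answer: L 2 L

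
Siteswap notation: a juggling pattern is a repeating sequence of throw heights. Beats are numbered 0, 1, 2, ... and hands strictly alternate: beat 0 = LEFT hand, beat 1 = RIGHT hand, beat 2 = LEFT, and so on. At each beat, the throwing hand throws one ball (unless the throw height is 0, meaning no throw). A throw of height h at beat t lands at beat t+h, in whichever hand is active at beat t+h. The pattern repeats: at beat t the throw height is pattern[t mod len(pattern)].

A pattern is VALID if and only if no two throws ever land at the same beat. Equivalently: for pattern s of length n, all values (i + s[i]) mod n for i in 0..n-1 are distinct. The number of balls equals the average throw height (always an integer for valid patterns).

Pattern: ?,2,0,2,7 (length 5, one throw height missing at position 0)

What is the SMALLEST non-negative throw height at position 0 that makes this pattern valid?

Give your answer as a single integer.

Answer: 4

Derivation:
i=0: s[i]=? (unknown)
i=1: (1 + 2) mod 5 = 3
i=2: (2 + 0) mod 5 = 2
i=3: (3 + 2) mod 5 = 0
i=4: (4 + 7) mod 5 = 1
Known residues: [0, 1, 2, 3]; need a permutation of 0..4, so missing residue r = 4
Need (0 + s) mod 5 = 4; smallest s = (4 - 0) mod 5 = 4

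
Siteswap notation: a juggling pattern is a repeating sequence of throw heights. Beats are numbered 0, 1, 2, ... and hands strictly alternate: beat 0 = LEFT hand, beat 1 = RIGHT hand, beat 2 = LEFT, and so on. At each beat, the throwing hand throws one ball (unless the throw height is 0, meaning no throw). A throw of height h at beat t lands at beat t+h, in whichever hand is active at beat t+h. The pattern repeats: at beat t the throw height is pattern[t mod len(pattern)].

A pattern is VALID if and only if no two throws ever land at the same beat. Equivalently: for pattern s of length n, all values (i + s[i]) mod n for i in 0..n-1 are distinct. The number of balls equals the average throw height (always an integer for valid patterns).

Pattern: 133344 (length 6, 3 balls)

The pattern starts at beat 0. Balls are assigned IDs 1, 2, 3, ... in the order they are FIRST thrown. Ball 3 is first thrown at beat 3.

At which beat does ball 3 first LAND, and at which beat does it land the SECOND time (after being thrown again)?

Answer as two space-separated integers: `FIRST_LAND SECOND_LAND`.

Answer: 6 7

Derivation:
Beat 0 (L): throw ball1 h=1 -> lands@1:R; in-air after throw: [b1@1:R]
Beat 1 (R): throw ball1 h=3 -> lands@4:L; in-air after throw: [b1@4:L]
Beat 2 (L): throw ball2 h=3 -> lands@5:R; in-air after throw: [b1@4:L b2@5:R]
Beat 3 (R): throw ball3 h=3 -> lands@6:L; in-air after throw: [b1@4:L b2@5:R b3@6:L]
Beat 4 (L): throw ball1 h=4 -> lands@8:L; in-air after throw: [b2@5:R b3@6:L b1@8:L]
Beat 5 (R): throw ball2 h=4 -> lands@9:R; in-air after throw: [b3@6:L b1@8:L b2@9:R]
Beat 6 (L): throw ball3 h=1 -> lands@7:R; in-air after throw: [b3@7:R b1@8:L b2@9:R]
Beat 7 (R): throw ball3 h=3 -> lands@10:L; in-air after throw: [b1@8:L b2@9:R b3@10:L]
Ball 3: thrown@3 h=3 -> first land @6; rethrown@6 h=1 -> second land @7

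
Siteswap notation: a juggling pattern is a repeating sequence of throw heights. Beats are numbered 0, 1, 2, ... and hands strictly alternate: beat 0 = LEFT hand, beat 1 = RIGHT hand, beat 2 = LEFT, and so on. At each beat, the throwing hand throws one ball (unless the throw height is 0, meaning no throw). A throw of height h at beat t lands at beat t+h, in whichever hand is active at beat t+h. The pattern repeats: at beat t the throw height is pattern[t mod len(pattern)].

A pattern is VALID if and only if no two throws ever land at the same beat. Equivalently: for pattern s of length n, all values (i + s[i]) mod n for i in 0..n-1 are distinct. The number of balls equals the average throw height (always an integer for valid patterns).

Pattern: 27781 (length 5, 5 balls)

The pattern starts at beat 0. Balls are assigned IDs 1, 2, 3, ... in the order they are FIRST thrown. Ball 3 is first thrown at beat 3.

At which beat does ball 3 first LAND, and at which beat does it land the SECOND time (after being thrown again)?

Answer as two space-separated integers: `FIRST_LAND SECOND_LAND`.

Answer: 11 18

Derivation:
Beat 0 (L): throw ball1 h=2 -> lands@2:L; in-air after throw: [b1@2:L]
Beat 1 (R): throw ball2 h=7 -> lands@8:L; in-air after throw: [b1@2:L b2@8:L]
Beat 2 (L): throw ball1 h=7 -> lands@9:R; in-air after throw: [b2@8:L b1@9:R]
Beat 3 (R): throw ball3 h=8 -> lands@11:R; in-air after throw: [b2@8:L b1@9:R b3@11:R]
Beat 4 (L): throw ball4 h=1 -> lands@5:R; in-air after throw: [b4@5:R b2@8:L b1@9:R b3@11:R]
Beat 5 (R): throw ball4 h=2 -> lands@7:R; in-air after throw: [b4@7:R b2@8:L b1@9:R b3@11:R]
Beat 6 (L): throw ball5 h=7 -> lands@13:R; in-air after throw: [b4@7:R b2@8:L b1@9:R b3@11:R b5@13:R]
Beat 7 (R): throw ball4 h=7 -> lands@14:L; in-air after throw: [b2@8:L b1@9:R b3@11:R b5@13:R b4@14:L]
Beat 8 (L): throw ball2 h=8 -> lands@16:L; in-air after throw: [b1@9:R b3@11:R b5@13:R b4@14:L b2@16:L]
Beat 9 (R): throw ball1 h=1 -> lands@10:L; in-air after throw: [b1@10:L b3@11:R b5@13:R b4@14:L b2@16:L]
Beat 10 (L): throw ball1 h=2 -> lands@12:L; in-air after throw: [b3@11:R b1@12:L b5@13:R b4@14:L b2@16:L]
Beat 11 (R): throw ball3 h=7 -> lands@18:L; in-air after throw: [b1@12:L b5@13:R b4@14:L b2@16:L b3@18:L]
Beat 12 (L): throw ball1 h=7 -> lands@19:R; in-air after throw: [b5@13:R b4@14:L b2@16:L b3@18:L b1@19:R]
Beat 13 (R): throw ball5 h=8 -> lands@21:R; in-air after throw: [b4@14:L b2@16:L b3@18:L b1@19:R b5@21:R]
Beat 14 (L): throw ball4 h=1 -> lands@15:R; in-air after throw: [b4@15:R b2@16:L b3@18:L b1@19:R b5@21:R]
Beat 15 (R): throw ball4 h=2 -> lands@17:R; in-air after throw: [b2@16:L b4@17:R b3@18:L b1@19:R b5@21:R]
Beat 16 (L): throw ball2 h=7 -> lands@23:R; in-air after throw: [b4@17:R b3@18:L b1@19:R b5@21:R b2@23:R]
Beat 17 (R): throw ball4 h=7 -> lands@24:L; in-air after throw: [b3@18:L b1@19:R b5@21:R b2@23:R b4@24:L]
Beat 18 (L): throw ball3 h=8 -> lands@26:L; in-air after throw: [b1@19:R b5@21:R b2@23:R b4@24:L b3@26:L]
Ball 3: thrown@3 h=8 -> first land @11; rethrown@11 h=7 -> second land @18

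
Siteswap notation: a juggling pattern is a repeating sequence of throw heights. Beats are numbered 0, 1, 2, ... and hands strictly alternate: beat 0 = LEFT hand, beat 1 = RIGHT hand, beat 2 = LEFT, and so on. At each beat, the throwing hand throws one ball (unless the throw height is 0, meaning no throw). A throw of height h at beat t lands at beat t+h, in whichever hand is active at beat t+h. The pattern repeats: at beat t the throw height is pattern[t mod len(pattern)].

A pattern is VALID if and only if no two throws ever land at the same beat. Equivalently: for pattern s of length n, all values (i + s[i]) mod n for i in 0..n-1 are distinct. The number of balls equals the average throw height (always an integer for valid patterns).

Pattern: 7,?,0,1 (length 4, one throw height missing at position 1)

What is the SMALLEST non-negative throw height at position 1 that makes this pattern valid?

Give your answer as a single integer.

Answer: 0

Derivation:
i=0: (0 + 7) mod 4 = 3
i=1: s[i]=? (unknown)
i=2: (2 + 0) mod 4 = 2
i=3: (3 + 1) mod 4 = 0
Known residues: [0, 2, 3]; need a permutation of 0..3, so missing residue r = 1
Need (1 + s) mod 4 = 1; smallest s = (1 - 1) mod 4 = 0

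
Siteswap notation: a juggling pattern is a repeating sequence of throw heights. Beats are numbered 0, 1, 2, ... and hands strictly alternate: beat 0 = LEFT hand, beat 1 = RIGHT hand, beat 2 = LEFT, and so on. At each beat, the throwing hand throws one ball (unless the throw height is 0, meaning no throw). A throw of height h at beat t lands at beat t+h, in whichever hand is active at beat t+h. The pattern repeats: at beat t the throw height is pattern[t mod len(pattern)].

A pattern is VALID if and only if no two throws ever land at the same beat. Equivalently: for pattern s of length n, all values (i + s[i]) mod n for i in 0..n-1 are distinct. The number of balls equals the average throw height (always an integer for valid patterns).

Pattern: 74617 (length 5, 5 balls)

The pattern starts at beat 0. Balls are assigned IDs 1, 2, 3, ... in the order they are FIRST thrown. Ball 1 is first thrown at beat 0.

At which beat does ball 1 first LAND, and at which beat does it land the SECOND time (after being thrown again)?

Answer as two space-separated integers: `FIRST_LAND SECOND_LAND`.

Answer: 7 13

Derivation:
Beat 0 (L): throw ball1 h=7 -> lands@7:R; in-air after throw: [b1@7:R]
Beat 1 (R): throw ball2 h=4 -> lands@5:R; in-air after throw: [b2@5:R b1@7:R]
Beat 2 (L): throw ball3 h=6 -> lands@8:L; in-air after throw: [b2@5:R b1@7:R b3@8:L]
Beat 3 (R): throw ball4 h=1 -> lands@4:L; in-air after throw: [b4@4:L b2@5:R b1@7:R b3@8:L]
Beat 4 (L): throw ball4 h=7 -> lands@11:R; in-air after throw: [b2@5:R b1@7:R b3@8:L b4@11:R]
Beat 5 (R): throw ball2 h=7 -> lands@12:L; in-air after throw: [b1@7:R b3@8:L b4@11:R b2@12:L]
Beat 6 (L): throw ball5 h=4 -> lands@10:L; in-air after throw: [b1@7:R b3@8:L b5@10:L b4@11:R b2@12:L]
Beat 7 (R): throw ball1 h=6 -> lands@13:R; in-air after throw: [b3@8:L b5@10:L b4@11:R b2@12:L b1@13:R]
Beat 8 (L): throw ball3 h=1 -> lands@9:R; in-air after throw: [b3@9:R b5@10:L b4@11:R b2@12:L b1@13:R]
Beat 9 (R): throw ball3 h=7 -> lands@16:L; in-air after throw: [b5@10:L b4@11:R b2@12:L b1@13:R b3@16:L]
Beat 10 (L): throw ball5 h=7 -> lands@17:R; in-air after throw: [b4@11:R b2@12:L b1@13:R b3@16:L b5@17:R]
Beat 11 (R): throw ball4 h=4 -> lands@15:R; in-air after throw: [b2@12:L b1@13:R b4@15:R b3@16:L b5@17:R]
Beat 12 (L): throw ball2 h=6 -> lands@18:L; in-air after throw: [b1@13:R b4@15:R b3@16:L b5@17:R b2@18:L]
Beat 13 (R): throw ball1 h=1 -> lands@14:L; in-air after throw: [b1@14:L b4@15:R b3@16:L b5@17:R b2@18:L]
Ball 1: thrown@0 h=7 -> first land @7; rethrown@7 h=6 -> second land @13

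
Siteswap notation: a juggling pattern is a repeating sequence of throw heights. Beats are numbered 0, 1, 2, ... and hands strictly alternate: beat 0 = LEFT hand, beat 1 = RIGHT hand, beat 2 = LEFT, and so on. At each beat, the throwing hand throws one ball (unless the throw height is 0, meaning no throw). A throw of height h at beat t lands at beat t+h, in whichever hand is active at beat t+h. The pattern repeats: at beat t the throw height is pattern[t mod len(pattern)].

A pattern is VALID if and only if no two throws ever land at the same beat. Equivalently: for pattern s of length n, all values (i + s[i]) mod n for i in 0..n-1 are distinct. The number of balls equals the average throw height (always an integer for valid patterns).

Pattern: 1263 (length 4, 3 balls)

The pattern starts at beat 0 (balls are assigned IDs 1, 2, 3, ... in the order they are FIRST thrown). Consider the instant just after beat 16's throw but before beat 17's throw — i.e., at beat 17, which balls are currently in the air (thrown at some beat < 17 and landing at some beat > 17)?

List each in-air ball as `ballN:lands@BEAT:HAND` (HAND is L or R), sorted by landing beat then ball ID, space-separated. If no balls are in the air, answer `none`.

Answer: ball1:lands@18:L ball2:lands@20:L

Derivation:
Beat 0 (L): throw ball1 h=1 -> lands@1:R; in-air after throw: [b1@1:R]
Beat 1 (R): throw ball1 h=2 -> lands@3:R; in-air after throw: [b1@3:R]
Beat 2 (L): throw ball2 h=6 -> lands@8:L; in-air after throw: [b1@3:R b2@8:L]
Beat 3 (R): throw ball1 h=3 -> lands@6:L; in-air after throw: [b1@6:L b2@8:L]
Beat 4 (L): throw ball3 h=1 -> lands@5:R; in-air after throw: [b3@5:R b1@6:L b2@8:L]
Beat 5 (R): throw ball3 h=2 -> lands@7:R; in-air after throw: [b1@6:L b3@7:R b2@8:L]
Beat 6 (L): throw ball1 h=6 -> lands@12:L; in-air after throw: [b3@7:R b2@8:L b1@12:L]
Beat 7 (R): throw ball3 h=3 -> lands@10:L; in-air after throw: [b2@8:L b3@10:L b1@12:L]
Beat 8 (L): throw ball2 h=1 -> lands@9:R; in-air after throw: [b2@9:R b3@10:L b1@12:L]
Beat 9 (R): throw ball2 h=2 -> lands@11:R; in-air after throw: [b3@10:L b2@11:R b1@12:L]
Beat 10 (L): throw ball3 h=6 -> lands@16:L; in-air after throw: [b2@11:R b1@12:L b3@16:L]
Beat 11 (R): throw ball2 h=3 -> lands@14:L; in-air after throw: [b1@12:L b2@14:L b3@16:L]
Beat 12 (L): throw ball1 h=1 -> lands@13:R; in-air after throw: [b1@13:R b2@14:L b3@16:L]
Beat 13 (R): throw ball1 h=2 -> lands@15:R; in-air after throw: [b2@14:L b1@15:R b3@16:L]
Beat 14 (L): throw ball2 h=6 -> lands@20:L; in-air after throw: [b1@15:R b3@16:L b2@20:L]
Beat 15 (R): throw ball1 h=3 -> lands@18:L; in-air after throw: [b3@16:L b1@18:L b2@20:L]
Beat 16 (L): throw ball3 h=1 -> lands@17:R; in-air after throw: [b3@17:R b1@18:L b2@20:L]
Beat 17 (R): throw ball3 h=2 -> lands@19:R; in-air after throw: [b1@18:L b3@19:R b2@20:L]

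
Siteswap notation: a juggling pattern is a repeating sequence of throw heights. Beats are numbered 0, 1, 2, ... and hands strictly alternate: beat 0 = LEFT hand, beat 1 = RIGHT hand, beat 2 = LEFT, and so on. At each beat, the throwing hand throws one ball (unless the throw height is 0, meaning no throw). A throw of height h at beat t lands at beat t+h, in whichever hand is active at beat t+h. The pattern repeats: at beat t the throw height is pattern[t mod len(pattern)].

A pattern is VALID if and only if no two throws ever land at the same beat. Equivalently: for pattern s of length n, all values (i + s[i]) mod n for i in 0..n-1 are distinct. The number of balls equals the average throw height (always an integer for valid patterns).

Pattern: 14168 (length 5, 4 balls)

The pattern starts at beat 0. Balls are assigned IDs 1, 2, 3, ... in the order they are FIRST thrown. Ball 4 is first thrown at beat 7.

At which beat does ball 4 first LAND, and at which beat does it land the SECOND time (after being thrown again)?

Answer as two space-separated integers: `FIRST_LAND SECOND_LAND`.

Answer: 8 14

Derivation:
Beat 0 (L): throw ball1 h=1 -> lands@1:R; in-air after throw: [b1@1:R]
Beat 1 (R): throw ball1 h=4 -> lands@5:R; in-air after throw: [b1@5:R]
Beat 2 (L): throw ball2 h=1 -> lands@3:R; in-air after throw: [b2@3:R b1@5:R]
Beat 3 (R): throw ball2 h=6 -> lands@9:R; in-air after throw: [b1@5:R b2@9:R]
Beat 4 (L): throw ball3 h=8 -> lands@12:L; in-air after throw: [b1@5:R b2@9:R b3@12:L]
Beat 5 (R): throw ball1 h=1 -> lands@6:L; in-air after throw: [b1@6:L b2@9:R b3@12:L]
Beat 6 (L): throw ball1 h=4 -> lands@10:L; in-air after throw: [b2@9:R b1@10:L b3@12:L]
Beat 7 (R): throw ball4 h=1 -> lands@8:L; in-air after throw: [b4@8:L b2@9:R b1@10:L b3@12:L]
Beat 8 (L): throw ball4 h=6 -> lands@14:L; in-air after throw: [b2@9:R b1@10:L b3@12:L b4@14:L]
Beat 9 (R): throw ball2 h=8 -> lands@17:R; in-air after throw: [b1@10:L b3@12:L b4@14:L b2@17:R]
Beat 10 (L): throw ball1 h=1 -> lands@11:R; in-air after throw: [b1@11:R b3@12:L b4@14:L b2@17:R]
Beat 11 (R): throw ball1 h=4 -> lands@15:R; in-air after throw: [b3@12:L b4@14:L b1@15:R b2@17:R]
Beat 12 (L): throw ball3 h=1 -> lands@13:R; in-air after throw: [b3@13:R b4@14:L b1@15:R b2@17:R]
Beat 13 (R): throw ball3 h=6 -> lands@19:R; in-air after throw: [b4@14:L b1@15:R b2@17:R b3@19:R]
Beat 14 (L): throw ball4 h=8 -> lands@22:L; in-air after throw: [b1@15:R b2@17:R b3@19:R b4@22:L]
Ball 4: thrown@7 h=1 -> first land @8; rethrown@8 h=6 -> second land @14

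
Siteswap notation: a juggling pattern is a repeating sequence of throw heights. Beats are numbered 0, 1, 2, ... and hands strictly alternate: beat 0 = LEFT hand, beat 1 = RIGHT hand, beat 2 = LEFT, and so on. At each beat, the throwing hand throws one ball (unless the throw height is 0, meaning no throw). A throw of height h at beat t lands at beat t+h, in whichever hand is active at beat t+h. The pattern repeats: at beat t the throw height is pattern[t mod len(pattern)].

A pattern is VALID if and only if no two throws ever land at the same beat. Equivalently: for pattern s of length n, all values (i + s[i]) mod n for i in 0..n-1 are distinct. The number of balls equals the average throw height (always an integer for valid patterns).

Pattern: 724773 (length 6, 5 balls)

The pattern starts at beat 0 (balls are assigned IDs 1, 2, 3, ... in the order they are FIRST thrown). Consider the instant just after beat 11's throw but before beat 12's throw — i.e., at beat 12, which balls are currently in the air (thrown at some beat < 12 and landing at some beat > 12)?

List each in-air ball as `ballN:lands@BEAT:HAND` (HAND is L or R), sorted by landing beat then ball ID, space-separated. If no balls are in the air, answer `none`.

Beat 0 (L): throw ball1 h=7 -> lands@7:R; in-air after throw: [b1@7:R]
Beat 1 (R): throw ball2 h=2 -> lands@3:R; in-air after throw: [b2@3:R b1@7:R]
Beat 2 (L): throw ball3 h=4 -> lands@6:L; in-air after throw: [b2@3:R b3@6:L b1@7:R]
Beat 3 (R): throw ball2 h=7 -> lands@10:L; in-air after throw: [b3@6:L b1@7:R b2@10:L]
Beat 4 (L): throw ball4 h=7 -> lands@11:R; in-air after throw: [b3@6:L b1@7:R b2@10:L b4@11:R]
Beat 5 (R): throw ball5 h=3 -> lands@8:L; in-air after throw: [b3@6:L b1@7:R b5@8:L b2@10:L b4@11:R]
Beat 6 (L): throw ball3 h=7 -> lands@13:R; in-air after throw: [b1@7:R b5@8:L b2@10:L b4@11:R b3@13:R]
Beat 7 (R): throw ball1 h=2 -> lands@9:R; in-air after throw: [b5@8:L b1@9:R b2@10:L b4@11:R b3@13:R]
Beat 8 (L): throw ball5 h=4 -> lands@12:L; in-air after throw: [b1@9:R b2@10:L b4@11:R b5@12:L b3@13:R]
Beat 9 (R): throw ball1 h=7 -> lands@16:L; in-air after throw: [b2@10:L b4@11:R b5@12:L b3@13:R b1@16:L]
Beat 10 (L): throw ball2 h=7 -> lands@17:R; in-air after throw: [b4@11:R b5@12:L b3@13:R b1@16:L b2@17:R]
Beat 11 (R): throw ball4 h=3 -> lands@14:L; in-air after throw: [b5@12:L b3@13:R b4@14:L b1@16:L b2@17:R]
Beat 12 (L): throw ball5 h=7 -> lands@19:R; in-air after throw: [b3@13:R b4@14:L b1@16:L b2@17:R b5@19:R]

Answer: ball3:lands@13:R ball4:lands@14:L ball1:lands@16:L ball2:lands@17:R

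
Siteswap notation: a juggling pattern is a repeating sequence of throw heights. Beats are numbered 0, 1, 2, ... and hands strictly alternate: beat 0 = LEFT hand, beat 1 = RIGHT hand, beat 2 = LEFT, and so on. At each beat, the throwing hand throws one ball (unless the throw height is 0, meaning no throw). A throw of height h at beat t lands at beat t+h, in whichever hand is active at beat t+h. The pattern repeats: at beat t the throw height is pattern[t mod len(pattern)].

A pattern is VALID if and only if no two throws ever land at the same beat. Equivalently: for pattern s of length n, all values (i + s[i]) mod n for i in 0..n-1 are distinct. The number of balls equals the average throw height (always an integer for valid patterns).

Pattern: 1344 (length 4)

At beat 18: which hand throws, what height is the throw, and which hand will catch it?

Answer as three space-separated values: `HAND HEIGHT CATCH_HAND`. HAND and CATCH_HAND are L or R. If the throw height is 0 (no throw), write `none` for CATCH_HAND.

Beat 18: 18 mod 2 = 0, so hand = L
Throw height = pattern[18 mod 4] = pattern[2] = 4
Lands at beat 18+4=22, 22 mod 2 = 0, so catch hand = L

Answer: L 4 L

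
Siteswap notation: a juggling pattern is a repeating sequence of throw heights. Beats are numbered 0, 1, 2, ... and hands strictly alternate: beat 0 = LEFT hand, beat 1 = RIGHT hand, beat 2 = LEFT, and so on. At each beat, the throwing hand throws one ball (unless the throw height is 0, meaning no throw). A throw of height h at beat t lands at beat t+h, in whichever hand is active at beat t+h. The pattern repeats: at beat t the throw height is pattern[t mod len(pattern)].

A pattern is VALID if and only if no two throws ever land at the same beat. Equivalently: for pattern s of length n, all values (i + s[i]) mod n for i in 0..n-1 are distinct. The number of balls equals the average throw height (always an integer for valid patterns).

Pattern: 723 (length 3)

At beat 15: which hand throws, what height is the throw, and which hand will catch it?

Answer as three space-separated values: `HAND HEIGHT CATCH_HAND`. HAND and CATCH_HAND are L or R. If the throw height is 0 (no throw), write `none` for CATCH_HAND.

Answer: R 7 L

Derivation:
Beat 15: 15 mod 2 = 1, so hand = R
Throw height = pattern[15 mod 3] = pattern[0] = 7
Lands at beat 15+7=22, 22 mod 2 = 0, so catch hand = L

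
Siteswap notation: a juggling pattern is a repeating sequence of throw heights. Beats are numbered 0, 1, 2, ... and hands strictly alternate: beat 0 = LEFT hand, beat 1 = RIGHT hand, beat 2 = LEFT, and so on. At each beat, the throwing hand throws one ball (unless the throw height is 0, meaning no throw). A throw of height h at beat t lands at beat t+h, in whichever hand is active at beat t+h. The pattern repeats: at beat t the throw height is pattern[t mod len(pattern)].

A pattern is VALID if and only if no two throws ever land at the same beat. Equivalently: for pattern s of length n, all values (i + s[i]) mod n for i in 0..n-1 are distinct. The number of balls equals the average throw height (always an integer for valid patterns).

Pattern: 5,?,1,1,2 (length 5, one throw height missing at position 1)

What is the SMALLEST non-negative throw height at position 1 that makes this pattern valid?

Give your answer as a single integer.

Answer: 1

Derivation:
i=0: (0 + 5) mod 5 = 0
i=1: s[i]=? (unknown)
i=2: (2 + 1) mod 5 = 3
i=3: (3 + 1) mod 5 = 4
i=4: (4 + 2) mod 5 = 1
Known residues: [0, 1, 3, 4]; need a permutation of 0..4, so missing residue r = 2
Need (1 + s) mod 5 = 2; smallest s = (2 - 1) mod 5 = 1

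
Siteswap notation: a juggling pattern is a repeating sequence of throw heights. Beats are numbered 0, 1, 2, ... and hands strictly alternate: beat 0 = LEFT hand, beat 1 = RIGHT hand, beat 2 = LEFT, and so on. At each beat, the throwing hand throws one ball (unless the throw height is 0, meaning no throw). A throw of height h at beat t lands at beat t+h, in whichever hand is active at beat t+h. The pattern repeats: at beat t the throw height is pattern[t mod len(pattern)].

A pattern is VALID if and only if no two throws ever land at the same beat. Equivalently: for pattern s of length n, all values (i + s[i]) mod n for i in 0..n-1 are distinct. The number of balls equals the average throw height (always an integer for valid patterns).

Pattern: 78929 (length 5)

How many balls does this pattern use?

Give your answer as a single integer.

Answer: 7

Derivation:
Pattern = [7, 8, 9, 2, 9], length n = 5
  position 0: throw height = 7, running sum = 7
  position 1: throw height = 8, running sum = 15
  position 2: throw height = 9, running sum = 24
  position 3: throw height = 2, running sum = 26
  position 4: throw height = 9, running sum = 35
Total sum = 35; balls = sum / n = 35 / 5 = 7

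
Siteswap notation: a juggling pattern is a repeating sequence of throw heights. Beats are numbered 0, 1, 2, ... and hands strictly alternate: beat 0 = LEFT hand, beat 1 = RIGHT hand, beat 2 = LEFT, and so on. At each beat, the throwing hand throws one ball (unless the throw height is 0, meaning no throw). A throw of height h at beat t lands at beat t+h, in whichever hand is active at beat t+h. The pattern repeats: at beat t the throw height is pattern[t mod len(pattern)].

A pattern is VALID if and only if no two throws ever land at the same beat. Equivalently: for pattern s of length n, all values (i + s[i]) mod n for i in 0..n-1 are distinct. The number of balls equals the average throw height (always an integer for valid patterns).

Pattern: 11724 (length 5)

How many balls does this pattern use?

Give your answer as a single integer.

Pattern = [1, 1, 7, 2, 4], length n = 5
  position 0: throw height = 1, running sum = 1
  position 1: throw height = 1, running sum = 2
  position 2: throw height = 7, running sum = 9
  position 3: throw height = 2, running sum = 11
  position 4: throw height = 4, running sum = 15
Total sum = 15; balls = sum / n = 15 / 5 = 3

Answer: 3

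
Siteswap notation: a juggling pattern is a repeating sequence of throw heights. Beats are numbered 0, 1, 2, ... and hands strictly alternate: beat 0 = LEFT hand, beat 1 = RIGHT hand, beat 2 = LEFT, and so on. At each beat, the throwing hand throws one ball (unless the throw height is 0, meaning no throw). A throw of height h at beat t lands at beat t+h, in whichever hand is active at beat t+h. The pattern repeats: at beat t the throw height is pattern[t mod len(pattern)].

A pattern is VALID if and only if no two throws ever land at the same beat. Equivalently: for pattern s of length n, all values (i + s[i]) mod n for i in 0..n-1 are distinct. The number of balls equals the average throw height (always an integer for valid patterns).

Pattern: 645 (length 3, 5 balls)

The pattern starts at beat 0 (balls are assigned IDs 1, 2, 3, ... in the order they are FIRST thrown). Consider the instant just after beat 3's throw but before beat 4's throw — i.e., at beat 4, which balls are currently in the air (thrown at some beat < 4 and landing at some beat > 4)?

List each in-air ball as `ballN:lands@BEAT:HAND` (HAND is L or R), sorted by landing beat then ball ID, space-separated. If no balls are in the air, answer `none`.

Answer: ball2:lands@5:R ball1:lands@6:L ball3:lands@7:R ball4:lands@9:R

Derivation:
Beat 0 (L): throw ball1 h=6 -> lands@6:L; in-air after throw: [b1@6:L]
Beat 1 (R): throw ball2 h=4 -> lands@5:R; in-air after throw: [b2@5:R b1@6:L]
Beat 2 (L): throw ball3 h=5 -> lands@7:R; in-air after throw: [b2@5:R b1@6:L b3@7:R]
Beat 3 (R): throw ball4 h=6 -> lands@9:R; in-air after throw: [b2@5:R b1@6:L b3@7:R b4@9:R]
Beat 4 (L): throw ball5 h=4 -> lands@8:L; in-air after throw: [b2@5:R b1@6:L b3@7:R b5@8:L b4@9:R]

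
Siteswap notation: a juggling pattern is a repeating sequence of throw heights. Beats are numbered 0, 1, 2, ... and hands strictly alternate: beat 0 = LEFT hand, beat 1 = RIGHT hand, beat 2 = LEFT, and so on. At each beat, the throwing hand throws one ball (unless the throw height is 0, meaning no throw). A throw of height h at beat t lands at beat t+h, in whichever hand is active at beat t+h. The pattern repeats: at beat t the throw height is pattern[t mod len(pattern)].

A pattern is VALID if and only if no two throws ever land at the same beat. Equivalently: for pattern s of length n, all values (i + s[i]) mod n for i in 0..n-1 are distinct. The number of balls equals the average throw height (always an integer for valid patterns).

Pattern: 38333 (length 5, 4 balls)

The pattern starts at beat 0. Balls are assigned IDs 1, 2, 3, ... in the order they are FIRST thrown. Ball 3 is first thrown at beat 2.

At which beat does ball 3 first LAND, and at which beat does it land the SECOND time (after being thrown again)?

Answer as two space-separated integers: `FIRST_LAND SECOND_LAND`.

Beat 0 (L): throw ball1 h=3 -> lands@3:R; in-air after throw: [b1@3:R]
Beat 1 (R): throw ball2 h=8 -> lands@9:R; in-air after throw: [b1@3:R b2@9:R]
Beat 2 (L): throw ball3 h=3 -> lands@5:R; in-air after throw: [b1@3:R b3@5:R b2@9:R]
Beat 3 (R): throw ball1 h=3 -> lands@6:L; in-air after throw: [b3@5:R b1@6:L b2@9:R]
Beat 4 (L): throw ball4 h=3 -> lands@7:R; in-air after throw: [b3@5:R b1@6:L b4@7:R b2@9:R]
Beat 5 (R): throw ball3 h=3 -> lands@8:L; in-air after throw: [b1@6:L b4@7:R b3@8:L b2@9:R]
Beat 6 (L): throw ball1 h=8 -> lands@14:L; in-air after throw: [b4@7:R b3@8:L b2@9:R b1@14:L]
Beat 7 (R): throw ball4 h=3 -> lands@10:L; in-air after throw: [b3@8:L b2@9:R b4@10:L b1@14:L]
Beat 8 (L): throw ball3 h=3 -> lands@11:R; in-air after throw: [b2@9:R b4@10:L b3@11:R b1@14:L]
Ball 3: thrown@2 h=3 -> first land @5; rethrown@5 h=3 -> second land @8

Answer: 5 8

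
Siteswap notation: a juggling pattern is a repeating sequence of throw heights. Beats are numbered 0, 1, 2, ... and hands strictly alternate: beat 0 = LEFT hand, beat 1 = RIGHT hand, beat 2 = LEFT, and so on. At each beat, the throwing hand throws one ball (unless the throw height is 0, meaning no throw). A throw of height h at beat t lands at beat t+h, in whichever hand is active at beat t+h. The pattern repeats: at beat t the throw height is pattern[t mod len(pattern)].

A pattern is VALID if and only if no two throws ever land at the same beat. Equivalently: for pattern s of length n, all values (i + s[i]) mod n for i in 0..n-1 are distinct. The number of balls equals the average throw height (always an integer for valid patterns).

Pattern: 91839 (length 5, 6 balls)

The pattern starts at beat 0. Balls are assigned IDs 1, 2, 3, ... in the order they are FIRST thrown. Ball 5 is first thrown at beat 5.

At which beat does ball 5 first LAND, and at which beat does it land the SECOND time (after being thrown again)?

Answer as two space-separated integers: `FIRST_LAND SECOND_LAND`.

Answer: 14 23

Derivation:
Beat 0 (L): throw ball1 h=9 -> lands@9:R; in-air after throw: [b1@9:R]
Beat 1 (R): throw ball2 h=1 -> lands@2:L; in-air after throw: [b2@2:L b1@9:R]
Beat 2 (L): throw ball2 h=8 -> lands@10:L; in-air after throw: [b1@9:R b2@10:L]
Beat 3 (R): throw ball3 h=3 -> lands@6:L; in-air after throw: [b3@6:L b1@9:R b2@10:L]
Beat 4 (L): throw ball4 h=9 -> lands@13:R; in-air after throw: [b3@6:L b1@9:R b2@10:L b4@13:R]
Beat 5 (R): throw ball5 h=9 -> lands@14:L; in-air after throw: [b3@6:L b1@9:R b2@10:L b4@13:R b5@14:L]
Beat 6 (L): throw ball3 h=1 -> lands@7:R; in-air after throw: [b3@7:R b1@9:R b2@10:L b4@13:R b5@14:L]
Beat 7 (R): throw ball3 h=8 -> lands@15:R; in-air after throw: [b1@9:R b2@10:L b4@13:R b5@14:L b3@15:R]
Beat 8 (L): throw ball6 h=3 -> lands@11:R; in-air after throw: [b1@9:R b2@10:L b6@11:R b4@13:R b5@14:L b3@15:R]
Beat 9 (R): throw ball1 h=9 -> lands@18:L; in-air after throw: [b2@10:L b6@11:R b4@13:R b5@14:L b3@15:R b1@18:L]
Beat 10 (L): throw ball2 h=9 -> lands@19:R; in-air after throw: [b6@11:R b4@13:R b5@14:L b3@15:R b1@18:L b2@19:R]
Beat 11 (R): throw ball6 h=1 -> lands@12:L; in-air after throw: [b6@12:L b4@13:R b5@14:L b3@15:R b1@18:L b2@19:R]
Beat 12 (L): throw ball6 h=8 -> lands@20:L; in-air after throw: [b4@13:R b5@14:L b3@15:R b1@18:L b2@19:R b6@20:L]
Beat 13 (R): throw ball4 h=3 -> lands@16:L; in-air after throw: [b5@14:L b3@15:R b4@16:L b1@18:L b2@19:R b6@20:L]
Beat 14 (L): throw ball5 h=9 -> lands@23:R; in-air after throw: [b3@15:R b4@16:L b1@18:L b2@19:R b6@20:L b5@23:R]
Beat 15 (R): throw ball3 h=9 -> lands@24:L; in-air after throw: [b4@16:L b1@18:L b2@19:R b6@20:L b5@23:R b3@24:L]
Beat 16 (L): throw ball4 h=1 -> lands@17:R; in-air after throw: [b4@17:R b1@18:L b2@19:R b6@20:L b5@23:R b3@24:L]
Beat 17 (R): throw ball4 h=8 -> lands@25:R; in-air after throw: [b1@18:L b2@19:R b6@20:L b5@23:R b3@24:L b4@25:R]
Ball 5: thrown@5 h=9 -> first land @14; rethrown@14 h=9 -> second land @23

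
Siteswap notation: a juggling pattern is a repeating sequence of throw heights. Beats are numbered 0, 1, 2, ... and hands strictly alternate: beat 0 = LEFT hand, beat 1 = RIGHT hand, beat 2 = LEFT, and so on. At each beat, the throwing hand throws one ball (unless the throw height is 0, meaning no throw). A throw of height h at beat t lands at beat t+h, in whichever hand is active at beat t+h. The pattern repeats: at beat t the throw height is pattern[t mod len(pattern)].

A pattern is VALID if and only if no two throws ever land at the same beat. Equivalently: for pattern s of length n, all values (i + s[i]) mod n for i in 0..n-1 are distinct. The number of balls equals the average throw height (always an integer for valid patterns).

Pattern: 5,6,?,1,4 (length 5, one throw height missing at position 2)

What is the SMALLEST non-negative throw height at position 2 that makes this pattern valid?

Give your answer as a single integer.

i=0: (0 + 5) mod 5 = 0
i=1: (1 + 6) mod 5 = 2
i=2: s[i]=? (unknown)
i=3: (3 + 1) mod 5 = 4
i=4: (4 + 4) mod 5 = 3
Known residues: [0, 2, 3, 4]; need a permutation of 0..4, so missing residue r = 1
Need (2 + s) mod 5 = 1; smallest s = (1 - 2) mod 5 = 4

Answer: 4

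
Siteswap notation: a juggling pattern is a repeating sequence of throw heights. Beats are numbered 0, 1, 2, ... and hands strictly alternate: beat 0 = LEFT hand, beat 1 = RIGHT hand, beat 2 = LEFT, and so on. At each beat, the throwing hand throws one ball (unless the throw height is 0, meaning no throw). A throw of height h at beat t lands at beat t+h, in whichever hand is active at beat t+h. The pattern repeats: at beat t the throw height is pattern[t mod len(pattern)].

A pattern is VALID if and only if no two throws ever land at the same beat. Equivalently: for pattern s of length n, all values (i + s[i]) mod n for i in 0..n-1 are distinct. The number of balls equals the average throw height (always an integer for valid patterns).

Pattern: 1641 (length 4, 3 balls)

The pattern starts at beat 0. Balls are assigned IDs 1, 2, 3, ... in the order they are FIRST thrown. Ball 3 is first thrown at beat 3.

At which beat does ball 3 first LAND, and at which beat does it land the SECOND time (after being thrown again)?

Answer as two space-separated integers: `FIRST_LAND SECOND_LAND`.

Beat 0 (L): throw ball1 h=1 -> lands@1:R; in-air after throw: [b1@1:R]
Beat 1 (R): throw ball1 h=6 -> lands@7:R; in-air after throw: [b1@7:R]
Beat 2 (L): throw ball2 h=4 -> lands@6:L; in-air after throw: [b2@6:L b1@7:R]
Beat 3 (R): throw ball3 h=1 -> lands@4:L; in-air after throw: [b3@4:L b2@6:L b1@7:R]
Beat 4 (L): throw ball3 h=1 -> lands@5:R; in-air after throw: [b3@5:R b2@6:L b1@7:R]
Beat 5 (R): throw ball3 h=6 -> lands@11:R; in-air after throw: [b2@6:L b1@7:R b3@11:R]
Ball 3: thrown@3 h=1 -> first land @4; rethrown@4 h=1 -> second land @5

Answer: 4 5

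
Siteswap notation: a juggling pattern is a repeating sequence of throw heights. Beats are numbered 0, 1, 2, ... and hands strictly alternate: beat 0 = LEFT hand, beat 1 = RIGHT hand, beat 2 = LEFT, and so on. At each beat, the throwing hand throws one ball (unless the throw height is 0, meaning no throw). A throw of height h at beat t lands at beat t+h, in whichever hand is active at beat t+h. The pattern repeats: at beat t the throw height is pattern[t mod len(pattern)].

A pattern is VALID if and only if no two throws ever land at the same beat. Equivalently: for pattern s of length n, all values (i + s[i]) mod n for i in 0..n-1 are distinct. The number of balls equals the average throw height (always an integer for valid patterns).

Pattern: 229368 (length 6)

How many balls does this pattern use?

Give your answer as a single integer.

Answer: 5

Derivation:
Pattern = [2, 2, 9, 3, 6, 8], length n = 6
  position 0: throw height = 2, running sum = 2
  position 1: throw height = 2, running sum = 4
  position 2: throw height = 9, running sum = 13
  position 3: throw height = 3, running sum = 16
  position 4: throw height = 6, running sum = 22
  position 5: throw height = 8, running sum = 30
Total sum = 30; balls = sum / n = 30 / 6 = 5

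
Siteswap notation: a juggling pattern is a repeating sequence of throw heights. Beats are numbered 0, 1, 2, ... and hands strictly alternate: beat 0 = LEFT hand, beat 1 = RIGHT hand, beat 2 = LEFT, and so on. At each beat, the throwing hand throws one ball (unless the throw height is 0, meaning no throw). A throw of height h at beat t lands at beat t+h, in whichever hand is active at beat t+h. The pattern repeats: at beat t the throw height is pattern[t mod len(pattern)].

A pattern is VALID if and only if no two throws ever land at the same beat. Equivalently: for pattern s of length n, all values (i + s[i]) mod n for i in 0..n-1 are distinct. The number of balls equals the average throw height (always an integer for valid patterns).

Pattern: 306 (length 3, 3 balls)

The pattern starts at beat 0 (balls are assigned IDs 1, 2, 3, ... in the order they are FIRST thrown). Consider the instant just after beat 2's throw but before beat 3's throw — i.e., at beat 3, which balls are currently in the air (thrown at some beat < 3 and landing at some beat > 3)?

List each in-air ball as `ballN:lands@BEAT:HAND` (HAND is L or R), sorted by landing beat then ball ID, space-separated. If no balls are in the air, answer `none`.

Beat 0 (L): throw ball1 h=3 -> lands@3:R; in-air after throw: [b1@3:R]
Beat 2 (L): throw ball2 h=6 -> lands@8:L; in-air after throw: [b1@3:R b2@8:L]
Beat 3 (R): throw ball1 h=3 -> lands@6:L; in-air after throw: [b1@6:L b2@8:L]

Answer: ball2:lands@8:L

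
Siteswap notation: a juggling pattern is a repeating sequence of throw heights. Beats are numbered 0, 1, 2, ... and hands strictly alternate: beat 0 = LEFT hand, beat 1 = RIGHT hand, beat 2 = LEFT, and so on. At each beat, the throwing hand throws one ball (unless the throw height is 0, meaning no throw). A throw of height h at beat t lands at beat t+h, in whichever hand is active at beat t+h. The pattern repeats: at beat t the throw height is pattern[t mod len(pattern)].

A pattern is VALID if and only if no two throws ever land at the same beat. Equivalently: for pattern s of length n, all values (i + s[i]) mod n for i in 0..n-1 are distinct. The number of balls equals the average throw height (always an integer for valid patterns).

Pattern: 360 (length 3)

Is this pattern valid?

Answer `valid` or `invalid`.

i=0: (i + s[i]) mod n = (0 + 3) mod 3 = 0
i=1: (i + s[i]) mod n = (1 + 6) mod 3 = 1
i=2: (i + s[i]) mod n = (2 + 0) mod 3 = 2
Residues: [0, 1, 2], distinct: True

Answer: valid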